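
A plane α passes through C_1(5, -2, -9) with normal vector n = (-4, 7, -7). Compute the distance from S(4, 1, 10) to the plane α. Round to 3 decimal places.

10.115

α: n·r = n·C_1 gives -4x + 7y - 7z = 29.
n·S − d = (-4)·(4) + (7)·(1) + (-7)·(10) − 29 = -108; |n| = √114.
Distance = |-108| / √114 = 108/√114 ≈ 10.115.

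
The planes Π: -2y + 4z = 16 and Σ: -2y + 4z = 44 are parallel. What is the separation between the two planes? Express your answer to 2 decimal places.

Same normal n = (0, -2, 4) with |n| = √20; distance = |16 − 44| / |n| = 28/√20 ≈ 6.26.

6.26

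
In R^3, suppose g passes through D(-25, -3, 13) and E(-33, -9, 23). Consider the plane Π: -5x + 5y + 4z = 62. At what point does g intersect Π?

(-9, 9, -7)

A direction vector for g is E − D = (-8, -6, 10).
Substitute r = (-25, -3, 13) + t(-8, -6, 10) into the plane: 162 + 50t = 62, so t = -2.
Intersection: (-25, -3, 13) + (-2)·(-8, -6, 10) = (-9, 9, -7).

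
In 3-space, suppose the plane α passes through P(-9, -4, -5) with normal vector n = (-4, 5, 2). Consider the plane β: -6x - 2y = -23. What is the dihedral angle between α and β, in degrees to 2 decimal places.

α: n·r = n·P gives -4x + 5y + 2z = 6.
cos θ = |n₁·n₂| / (|n₁||n₂|) = |14| / (√45 · √40).
θ = arccos(0.32998) ≈ 70.73°.

70.73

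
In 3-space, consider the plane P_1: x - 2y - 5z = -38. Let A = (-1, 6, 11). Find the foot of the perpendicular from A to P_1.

(0, 4, 6)

Foot = A − λn with λ = (n·A − d)/|n|² = (-68 − (-38))/30 = -1.
Foot = (-1, 6, 11) − (-1)·(1, -2, -5) = (0, 4, 6).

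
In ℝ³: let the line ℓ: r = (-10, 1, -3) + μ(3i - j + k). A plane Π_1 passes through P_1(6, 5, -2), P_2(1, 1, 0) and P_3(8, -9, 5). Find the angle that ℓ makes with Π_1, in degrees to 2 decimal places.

7.75

P_1P_2 = (-5, -4, 2), P_1P_3 = (2, -14, 7); a normal to Π_1 is P_1P_2 × P_1P_3 = (0, 39, 78).
Using P_1: Π_1 has equation 39y + 78z = 39.
sin θ = |n·v| / (|n||v|) = |39| / (√7605 · √11) = 0.13484.
θ ≈ 7.75°.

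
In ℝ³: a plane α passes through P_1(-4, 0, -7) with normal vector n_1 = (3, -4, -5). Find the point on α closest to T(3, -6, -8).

(0, -2, -3)

α: n_1·r = n_1·P_1 gives 3x - 4y - 5z = 23.
Foot = T − λn with λ = (n·T − d)/|n|² = (73 − 23)/50 = 1.
Foot = (3, -6, -8) − 1·(3, -4, -5) = (0, -2, -3).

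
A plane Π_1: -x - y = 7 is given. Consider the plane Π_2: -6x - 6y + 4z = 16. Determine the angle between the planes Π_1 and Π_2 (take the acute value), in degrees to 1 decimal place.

cos θ = |n₁·n₂| / (|n₁||n₂|) = |12| / (√2 · √88).
θ = arccos(0.90453) ≈ 25.2°.

25.2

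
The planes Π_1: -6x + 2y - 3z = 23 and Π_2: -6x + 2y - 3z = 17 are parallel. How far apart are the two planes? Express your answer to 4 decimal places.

Same normal n = (-6, 2, -3) with |n| = √49; distance = |23 − 17| / |n| = 6/√49 ≈ 0.8571.

0.8571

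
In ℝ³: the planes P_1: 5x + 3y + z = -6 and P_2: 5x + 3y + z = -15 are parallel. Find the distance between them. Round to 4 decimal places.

Same normal n = (5, 3, 1) with |n| = √35; distance = |-6 − (-15)| / |n| = 9/√35 ≈ 1.5213.

1.5213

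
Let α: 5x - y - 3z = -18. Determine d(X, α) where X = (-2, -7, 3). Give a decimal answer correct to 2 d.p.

n·X − d = (5)·(-2) + (-1)·(-7) + (-3)·(3) − (-18) = 6; |n| = √35.
Distance = |6| / √35 = 6/√35 ≈ 1.01.

1.01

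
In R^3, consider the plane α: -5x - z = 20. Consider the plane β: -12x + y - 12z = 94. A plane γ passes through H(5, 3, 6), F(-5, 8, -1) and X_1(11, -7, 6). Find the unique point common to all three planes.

HF = (-10, 5, -7), HX_1 = (6, -10, 0); a normal to γ is HF × HX_1 = (-70, -42, 70).
Using H: γ has equation -70x - 42y + 70z = -56.
Solving the 3×3 linear system -5x - z = 20, -12x + y - 12z = 94, -70x - 42y + 70z = -56 (e.g. by elimination or Cramer's rule, determinant = 1596) gives (-3, -2, -5).

(-3, -2, -5)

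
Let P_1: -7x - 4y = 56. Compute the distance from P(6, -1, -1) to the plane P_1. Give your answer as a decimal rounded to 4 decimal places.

11.6593

n·P − d = (-7)·(6) + (-4)·(-1) + (0)·(-1) − 56 = -94; |n| = √65.
Distance = |-94| / √65 = 94/√65 ≈ 11.6593.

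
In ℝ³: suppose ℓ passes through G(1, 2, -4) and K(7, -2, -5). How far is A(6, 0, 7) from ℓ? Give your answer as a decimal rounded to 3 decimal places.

A direction vector for ℓ is K − G = (6, -4, -1).
Taking (1, 2, -4) on ℓ with direction v = (6, -4, -1): w = A − (1, 2, -4) = (5, -2, 11), and w × v = (46, 71, -8).
Distance = |w × v| / |v| = √7221 / √53 ≈ 11.672.

11.672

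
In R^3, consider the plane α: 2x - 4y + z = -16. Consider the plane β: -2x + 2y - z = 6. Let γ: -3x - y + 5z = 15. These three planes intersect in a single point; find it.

Solving the 3×3 linear system 2x - 4y + z = -16, -2x + 2y - z = 6, -3x - y + 5z = 15 (e.g. by elimination or Cramer's rule, determinant = -26) gives (0, 5, 4).

(0, 5, 4)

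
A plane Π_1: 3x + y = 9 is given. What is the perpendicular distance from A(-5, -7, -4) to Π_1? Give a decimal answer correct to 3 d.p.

n·A − d = (3)·(-5) + (1)·(-7) + (0)·(-4) − 9 = -31; |n| = √10.
Distance = |-31| / √10 = 31/√10 ≈ 9.803.

9.803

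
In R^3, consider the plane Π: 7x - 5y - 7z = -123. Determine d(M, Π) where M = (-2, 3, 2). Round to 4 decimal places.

n·M − d = (7)·(-2) + (-5)·(3) + (-7)·(2) − (-123) = 80; |n| = √123.
Distance = |80| / √123 = 80/√123 ≈ 7.2134.

7.2134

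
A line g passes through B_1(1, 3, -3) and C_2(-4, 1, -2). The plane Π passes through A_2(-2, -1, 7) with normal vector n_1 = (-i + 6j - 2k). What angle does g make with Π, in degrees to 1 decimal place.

14.9

A direction vector for g is C_2 − B_1 = (-5, -2, 1).
Π: n_1·r = n_1·A_2 gives -x + 6y - 2z = -18.
sin θ = |n·v| / (|n||v|) = |-9| / (√41 · √30) = 0.25662.
θ ≈ 14.9°.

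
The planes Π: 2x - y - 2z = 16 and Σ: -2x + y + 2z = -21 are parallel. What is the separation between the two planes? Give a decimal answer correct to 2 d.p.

1.67

Rescale Σ by 1/(-1): 2x - y - 2z = 21. Then distance = |16 − 21| / √9 ≈ 1.67.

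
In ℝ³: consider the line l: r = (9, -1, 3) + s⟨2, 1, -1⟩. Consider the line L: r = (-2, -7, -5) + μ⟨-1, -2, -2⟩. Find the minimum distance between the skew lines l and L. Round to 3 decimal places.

5.374

Common perpendicular direction n = (2, 1, -1) × (-1, -2, -2) = (-4, 5, -3).
With w = (-2, -7, -5) − (9, -1, 3) = (-11, -6, -8), w · n = 38.
Distance = |w · n| / |n| = |38| / √50 ≈ 5.374.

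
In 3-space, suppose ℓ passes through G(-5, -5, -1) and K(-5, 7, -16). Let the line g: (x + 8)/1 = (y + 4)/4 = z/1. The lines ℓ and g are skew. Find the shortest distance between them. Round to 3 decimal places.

A direction vector for ℓ is K − G = (0, 12, -15).
g has direction (1, 4, 1) through (-8, -4, 0).
Common perpendicular direction n = (0, 12, -15) × (1, 4, 1) = (72, -15, -12).
With w = (-8, -4, 0) − (-5, -5, -1) = (-3, 1, 1), w · n = -243.
Distance = |w · n| / |n| = |-243| / √5553 ≈ 3.261.

3.261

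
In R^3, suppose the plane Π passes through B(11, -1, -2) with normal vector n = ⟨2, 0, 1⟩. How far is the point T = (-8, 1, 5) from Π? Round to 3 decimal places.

Π: n·r = n·B gives 2x + z = 20.
n·T − d = (2)·(-8) + (0)·(1) + (1)·(5) − 20 = -31; |n| = √5.
Distance = |-31| / √5 = 31/√5 ≈ 13.864.

13.864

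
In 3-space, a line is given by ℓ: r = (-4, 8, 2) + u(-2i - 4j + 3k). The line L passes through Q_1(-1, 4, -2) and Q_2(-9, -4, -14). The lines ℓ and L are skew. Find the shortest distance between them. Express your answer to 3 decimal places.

5.364

A direction vector for L is Q_2 − Q_1 = (-8, -8, -12).
Common perpendicular direction n = (-2, -4, 3) × (-8, -8, -12) = (72, -48, -16).
With w = (-1, 4, -2) − (-4, 8, 2) = (3, -4, -4), w · n = 472.
Distance = |w · n| / |n| = |472| / √7744 ≈ 5.364.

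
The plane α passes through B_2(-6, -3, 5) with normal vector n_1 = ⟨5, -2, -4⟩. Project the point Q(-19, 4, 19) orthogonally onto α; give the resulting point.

α: n_1·r = n_1·B_2 gives 5x - 2y - 4z = -44.
Foot = Q − λn with λ = (n·Q − d)/|n|² = (-179 − (-44))/45 = -3.
Foot = (-19, 4, 19) − (-3)·(5, -2, -4) = (-4, -2, 7).

(-4, -2, 7)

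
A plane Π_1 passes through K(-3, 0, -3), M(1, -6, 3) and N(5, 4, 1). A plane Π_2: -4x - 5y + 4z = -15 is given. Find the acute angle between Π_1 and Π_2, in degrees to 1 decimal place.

63.7

KM = (4, -6, 6), KN = (8, 4, 4); a normal to Π_1 is KM × KN = (-48, 32, 64).
Using K: Π_1 has equation -48x + 32y + 64z = -48.
cos θ = |n₁·n₂| / (|n₁||n₂|) = |288| / (√7424 · √57).
θ = arccos(0.44273) ≈ 63.7°.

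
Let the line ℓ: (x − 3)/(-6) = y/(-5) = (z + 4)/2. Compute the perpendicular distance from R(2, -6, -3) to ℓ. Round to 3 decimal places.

3.973

ℓ has direction (-6, -5, 2) through (3, 0, -4).
Taking (3, 0, -4) on ℓ with direction v = (-6, -5, 2): w = R − (3, 0, -4) = (-1, -6, 1), and w × v = (-7, -4, -31).
Distance = |w × v| / |v| = √1026 / √65 ≈ 3.973.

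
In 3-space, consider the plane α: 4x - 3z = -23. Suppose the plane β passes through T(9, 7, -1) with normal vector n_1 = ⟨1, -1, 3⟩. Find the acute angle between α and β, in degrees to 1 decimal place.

72.5

β: n_1·r = n_1·T gives x - y + 3z = -1.
cos θ = |n₁·n₂| / (|n₁||n₂|) = |-5| / (√25 · √11).
θ = arccos(0.30151) ≈ 72.5°.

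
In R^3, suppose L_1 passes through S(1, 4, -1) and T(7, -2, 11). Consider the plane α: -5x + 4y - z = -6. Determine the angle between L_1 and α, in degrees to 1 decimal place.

A direction vector for L_1 is T − S = (6, -6, 12).
sin θ = |n·v| / (|n||v|) = |-66| / (√42 · √216) = 0.69293.
θ ≈ 43.9°.

43.9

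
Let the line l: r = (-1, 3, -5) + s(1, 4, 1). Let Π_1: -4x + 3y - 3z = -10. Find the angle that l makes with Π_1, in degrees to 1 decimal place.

11.7

sin θ = |n·v| / (|n||v|) = |5| / (√34 · √18) = 0.20211.
θ ≈ 11.7°.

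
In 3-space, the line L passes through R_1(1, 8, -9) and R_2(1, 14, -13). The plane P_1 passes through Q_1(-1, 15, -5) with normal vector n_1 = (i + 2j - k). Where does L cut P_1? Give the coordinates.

A direction vector for L is R_2 − R_1 = (0, 6, -4).
P_1: n_1·r = n_1·Q_1 gives x + 2y - z = 34.
Substitute r = (1, 8, -9) + t(0, 6, -4) into the plane: 26 + 16t = 34, so t = 1/2.
Intersection: (1, 8, -9) + (1/2)·(0, 6, -4) = (1, 11, -11).

(1, 11, -11)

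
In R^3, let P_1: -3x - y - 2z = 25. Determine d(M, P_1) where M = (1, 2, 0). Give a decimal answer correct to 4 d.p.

8.0178

n·M − d = (-3)·(1) + (-1)·(2) + (-2)·(0) − 25 = -30; |n| = √14.
Distance = |-30| / √14 = 30/√14 ≈ 8.0178.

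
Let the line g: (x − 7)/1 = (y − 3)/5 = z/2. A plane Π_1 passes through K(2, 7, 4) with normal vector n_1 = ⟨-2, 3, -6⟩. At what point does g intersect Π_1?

g has direction (1, 5, 2) through (7, 3, 0).
Π_1: n_1·r = n_1·K gives -2x + 3y - 6z = -7.
Substitute r = (7, 3, 0) + t(1, 5, 2) into the plane: -5 + 1t = -7, so t = -2.
Intersection: (7, 3, 0) + (-2)·(1, 5, 2) = (5, -7, -4).

(5, -7, -4)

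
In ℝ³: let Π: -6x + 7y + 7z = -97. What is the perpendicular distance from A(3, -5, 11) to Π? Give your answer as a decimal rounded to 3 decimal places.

n·A − d = (-6)·(3) + (7)·(-5) + (7)·(11) − (-97) = 121; |n| = √134.
Distance = |121| / √134 = 121/√134 ≈ 10.453.

10.453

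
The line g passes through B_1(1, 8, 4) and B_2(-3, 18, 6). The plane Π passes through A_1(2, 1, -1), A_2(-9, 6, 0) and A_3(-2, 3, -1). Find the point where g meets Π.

A direction vector for g is B_2 − B_1 = (-4, 10, 2).
A_1A_2 = (-11, 5, 1), A_1A_3 = (-4, 2, 0); a normal to Π is A_1A_2 × A_1A_3 = (-2, -4, -2).
Using A_1: Π has equation -2x - 4y - 2z = -6.
Substitute r = (1, 8, 4) + t(-4, 10, 2) into the plane: -42 + (-36)t = -6, so t = -1.
Intersection: (1, 8, 4) + (-1)·(-4, 10, 2) = (5, -2, 2).

(5, -2, 2)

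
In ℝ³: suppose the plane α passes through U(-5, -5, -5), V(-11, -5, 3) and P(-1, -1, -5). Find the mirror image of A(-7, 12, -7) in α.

(9, -4, 5)

UV = (-6, 0, 8), UP = (4, 4, 0); a normal to α is UV × UP = (-32, 32, -24).
Using U: α has equation -32x + 32y - 24z = 120.
λ = (n·A − d)/|n|² = (776 − 120)/2624 = 1/4.
Reflection = A − 2λn = (-7, 12, -7) − (1/2)·(-32, 32, -24) = (9, -4, 5).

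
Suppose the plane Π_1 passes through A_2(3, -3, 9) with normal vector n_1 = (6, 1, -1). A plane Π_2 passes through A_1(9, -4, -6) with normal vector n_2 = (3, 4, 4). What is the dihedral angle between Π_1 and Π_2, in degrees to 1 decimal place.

62.9

Π_1: n_1·r = n_1·A_2 gives 6x + y - z = 6.
Π_2: n_2·r = n_2·A_1 gives 3x + 4y + 4z = -13.
cos θ = |n₁·n₂| / (|n₁||n₂|) = |18| / (√38 · √41).
θ = arccos(0.45603) ≈ 62.9°.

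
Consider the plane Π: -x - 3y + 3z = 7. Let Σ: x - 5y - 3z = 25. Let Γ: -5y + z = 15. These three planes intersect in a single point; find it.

Solving the 3×3 linear system -x - 3y + 3z = 7, x - 5y - 3z = 25, -5y + z = 15 (e.g. by elimination or Cramer's rule, determinant = 8) gives (-10, -4, -5).

(-10, -4, -5)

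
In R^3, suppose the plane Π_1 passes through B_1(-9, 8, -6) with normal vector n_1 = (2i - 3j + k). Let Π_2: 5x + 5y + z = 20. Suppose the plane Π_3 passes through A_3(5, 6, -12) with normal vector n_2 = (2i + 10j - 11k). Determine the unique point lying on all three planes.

(-4, 10, -10)

Π_1: n_1·r = n_1·B_1 gives 2x - 3y + z = -48.
Π_3: n_2·r = n_2·A_3 gives 2x + 10y - 11z = 202.
Solving the 3×3 linear system 2x - 3y + z = -48, 5x + 5y + z = 20, 2x + 10y - 11z = 202 (e.g. by elimination or Cramer's rule, determinant = -261) gives (-4, 10, -10).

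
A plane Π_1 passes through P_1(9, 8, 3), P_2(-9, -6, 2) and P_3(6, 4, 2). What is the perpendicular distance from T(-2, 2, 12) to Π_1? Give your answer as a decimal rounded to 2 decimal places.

P_1P_2 = (-18, -14, -1), P_1P_3 = (-3, -4, -1); a normal to Π_1 is P_1P_2 × P_1P_3 = (10, -15, 30).
Using P_1: Π_1 has equation 10x - 15y + 30z = 60.
n·T − d = (10)·(-2) + (-15)·(2) + (30)·(12) − 60 = 250; |n| = √1225.
Distance = |250| / √1225 = 250/√1225 ≈ 7.14.

7.14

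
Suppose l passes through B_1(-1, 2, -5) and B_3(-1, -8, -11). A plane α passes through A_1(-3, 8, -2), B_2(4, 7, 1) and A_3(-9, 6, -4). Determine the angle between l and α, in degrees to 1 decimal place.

38.8

A direction vector for l is B_3 − B_1 = (0, -10, -6).
A_1B_2 = (7, -1, 3), A_1A_3 = (-6, -2, -2); a normal to α is A_1B_2 × A_1A_3 = (8, -4, -20).
Using A_1: α has equation 8x - 4y - 20z = -16.
sin θ = |n·v| / (|n||v|) = |160| / (√480 · √136) = 0.62622.
θ ≈ 38.8°.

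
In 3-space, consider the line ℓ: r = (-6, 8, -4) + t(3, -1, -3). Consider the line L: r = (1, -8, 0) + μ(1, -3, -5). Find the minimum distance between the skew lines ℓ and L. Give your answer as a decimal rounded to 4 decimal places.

16.8375

Common perpendicular direction n = (3, -1, -3) × (1, -3, -5) = (-4, 12, -8).
With w = (1, -8, 0) − (-6, 8, -4) = (7, -16, 4), w · n = -252.
Distance = |w · n| / |n| = |-252| / √224 ≈ 16.8375.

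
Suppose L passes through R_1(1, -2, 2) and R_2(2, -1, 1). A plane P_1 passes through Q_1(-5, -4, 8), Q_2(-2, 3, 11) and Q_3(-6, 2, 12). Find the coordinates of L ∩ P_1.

(-3, -6, 6)

A direction vector for L is R_2 − R_1 = (1, 1, -1).
Q_1Q_2 = (3, 7, 3), Q_1Q_3 = (-1, 6, 4); a normal to P_1 is Q_1Q_2 × Q_1Q_3 = (10, -15, 25).
Using Q_1: P_1 has equation 10x - 15y + 25z = 210.
Substitute r = (1, -2, 2) + t(1, 1, -1) into the plane: 90 + (-30)t = 210, so t = -4.
Intersection: (1, -2, 2) + (-4)·(1, 1, -1) = (-3, -6, 6).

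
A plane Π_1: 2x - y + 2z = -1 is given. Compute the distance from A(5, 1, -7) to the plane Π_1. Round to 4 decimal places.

n·A − d = (2)·(5) + (-1)·(1) + (2)·(-7) − (-1) = -4; |n| = √9.
Distance = |-4| / √9 = 4/√9 ≈ 1.3333.

1.3333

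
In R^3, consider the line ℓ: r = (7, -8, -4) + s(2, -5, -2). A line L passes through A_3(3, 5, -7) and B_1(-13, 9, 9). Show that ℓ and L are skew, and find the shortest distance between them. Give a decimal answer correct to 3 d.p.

4.950

A direction vector for L is B_1 − A_3 = (-16, 4, 16).
Common perpendicular direction n = (2, -5, -2) × (-16, 4, 16) = (-72, 0, -72).
With w = (3, 5, -7) − (7, -8, -4) = (-4, 13, -3), w · n = 504.
Since n ≠ 0 the lines are not parallel, and w · n = 504 ≠ 0 so they do not intersect; hence they are skew.
Distance = |w · n| / |n| = |504| / √10368 ≈ 4.950.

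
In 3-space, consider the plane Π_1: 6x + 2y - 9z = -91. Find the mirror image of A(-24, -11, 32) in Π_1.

λ = (n·A − d)/|n|² = (-454 − (-91))/121 = -3.
Reflection = A − 2λn = (-24, -11, 32) − (-6)·(6, 2, -9) = (12, 1, -22).

(12, 1, -22)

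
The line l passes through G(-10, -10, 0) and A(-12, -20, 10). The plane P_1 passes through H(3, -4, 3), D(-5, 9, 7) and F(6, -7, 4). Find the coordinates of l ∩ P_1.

A direction vector for l is A − G = (-2, -10, 10).
HD = (-8, 13, 4), HF = (3, -3, 1); a normal to P_1 is HD × HF = (25, 20, -15).
Using H: P_1 has equation 25x + 20y - 15z = -50.
Substitute r = (-10, -10, 0) + t(-2, -10, 10) into the plane: -450 + (-400)t = -50, so t = -1.
Intersection: (-10, -10, 0) + (-1)·(-2, -10, 10) = (-8, 0, -10).

(-8, 0, -10)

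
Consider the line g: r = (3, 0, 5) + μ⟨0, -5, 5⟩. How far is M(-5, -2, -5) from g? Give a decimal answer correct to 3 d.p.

Taking (3, 0, 5) on g with direction v = (0, -5, 5): w = M − (3, 0, 5) = (-8, -2, -10), and w × v = (-60, 40, 40).
Distance = |w × v| / |v| = √6800 / √50 ≈ 11.662.

11.662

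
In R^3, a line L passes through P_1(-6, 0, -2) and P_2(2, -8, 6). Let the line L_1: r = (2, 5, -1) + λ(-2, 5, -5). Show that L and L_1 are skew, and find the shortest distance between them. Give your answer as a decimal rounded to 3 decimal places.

4.243

A direction vector for L is P_2 − P_1 = (8, -8, 8).
Common perpendicular direction n = (8, -8, 8) × (-2, 5, -5) = (0, 24, 24).
With w = (2, 5, -1) − (-6, 0, -2) = (8, 5, 1), w · n = 144.
Since n ≠ 0 the lines are not parallel, and w · n = 144 ≠ 0 so they do not intersect; hence they are skew.
Distance = |w · n| / |n| = |144| / √1152 ≈ 4.243.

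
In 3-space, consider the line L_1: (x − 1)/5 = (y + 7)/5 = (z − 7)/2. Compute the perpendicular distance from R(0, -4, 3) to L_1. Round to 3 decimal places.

L_1 has direction (5, 5, 2) through (1, -7, 7).
Taking (1, -7, 7) on L_1 with direction v = (5, 5, 2): w = R − (1, -7, 7) = (-1, 3, -4), and w × v = (26, -18, -20).
Distance = |w × v| / |v| = √1400 / √54 ≈ 5.092.

5.092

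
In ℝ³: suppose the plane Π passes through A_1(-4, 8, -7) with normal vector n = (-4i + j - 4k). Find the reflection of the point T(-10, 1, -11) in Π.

Π: n·r = n·A_1 gives -4x + y - 4z = 52.
λ = (n·T − d)/|n|² = (85 − 52)/33 = 1.
Reflection = T − 2λn = (-10, 1, -11) − 2·(-4, 1, -4) = (-2, -1, -3).

(-2, -1, -3)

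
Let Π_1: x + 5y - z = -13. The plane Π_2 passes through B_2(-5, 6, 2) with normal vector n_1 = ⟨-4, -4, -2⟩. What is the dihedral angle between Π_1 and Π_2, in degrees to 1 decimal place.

Π_2: n_1·r = n_1·B_2 gives -4x - 4y - 2z = -8.
cos θ = |n₁·n₂| / (|n₁||n₂|) = |-22| / (√27 · √36).
θ = arccos(0.70565) ≈ 45.1°.

45.1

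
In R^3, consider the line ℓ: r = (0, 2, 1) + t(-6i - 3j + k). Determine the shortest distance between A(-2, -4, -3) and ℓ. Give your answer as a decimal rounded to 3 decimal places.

6.427

Taking (0, 2, 1) on ℓ with direction v = (-6, -3, 1): w = A − (0, 2, 1) = (-2, -6, -4), and w × v = (-18, 26, -30).
Distance = |w × v| / |v| = √1900 / √46 ≈ 6.427.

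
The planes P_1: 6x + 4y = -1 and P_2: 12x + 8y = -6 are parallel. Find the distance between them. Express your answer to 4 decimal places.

0.2774

Rescale P_2 by 1/2: 6x + 4y = -3. Then distance = |-1 − (-3)| / √52 ≈ 0.2774.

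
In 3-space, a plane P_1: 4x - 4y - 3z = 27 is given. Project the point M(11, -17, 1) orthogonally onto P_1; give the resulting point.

(3, -9, 7)

Foot = M − λn with λ = (n·M − d)/|n|² = (109 − 27)/41 = 2.
Foot = (11, -17, 1) − 2·(4, -4, -3) = (3, -9, 7).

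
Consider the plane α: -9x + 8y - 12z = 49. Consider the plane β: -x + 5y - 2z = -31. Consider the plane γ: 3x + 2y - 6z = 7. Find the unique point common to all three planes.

(-5, -10, -7)

Solving the 3×3 linear system -9x + 8y - 12z = 49, -x + 5y - 2z = -31, 3x + 2y - 6z = 7 (e.g. by elimination or Cramer's rule, determinant = 342) gives (-5, -10, -7).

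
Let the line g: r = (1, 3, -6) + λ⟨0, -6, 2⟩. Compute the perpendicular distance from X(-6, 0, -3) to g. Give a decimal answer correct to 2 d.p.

Taking (1, 3, -6) on g with direction v = (0, -6, 2): w = X − (1, 3, -6) = (-7, -3, 3), and w × v = (12, 14, 42).
Distance = |w × v| / |v| = √2104 / √40 ≈ 7.25.

7.25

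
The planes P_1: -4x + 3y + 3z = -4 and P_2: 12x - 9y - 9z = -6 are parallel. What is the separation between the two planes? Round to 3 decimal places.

Rescale P_2 by 1/(-3): -4x + 3y + 3z = 2. Then distance = |-4 − 2| / √34 ≈ 1.029.

1.029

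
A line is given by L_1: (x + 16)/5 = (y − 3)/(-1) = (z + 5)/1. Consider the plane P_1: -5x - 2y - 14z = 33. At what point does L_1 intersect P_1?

(-1, 0, -2)

L_1 has direction (5, -1, 1) through (-16, 3, -5).
Substitute r = (-16, 3, -5) + t(5, -1, 1) into the plane: 144 + (-37)t = 33, so t = 3.
Intersection: (-16, 3, -5) + 3·(5, -1, 1) = (-1, 0, -2).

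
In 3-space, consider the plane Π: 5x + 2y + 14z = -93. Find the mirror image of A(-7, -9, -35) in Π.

λ = (n·A − d)/|n|² = (-543 − (-93))/225 = -2.
Reflection = A − 2λn = (-7, -9, -35) − (-4)·(5, 2, 14) = (13, -1, 21).

(13, -1, 21)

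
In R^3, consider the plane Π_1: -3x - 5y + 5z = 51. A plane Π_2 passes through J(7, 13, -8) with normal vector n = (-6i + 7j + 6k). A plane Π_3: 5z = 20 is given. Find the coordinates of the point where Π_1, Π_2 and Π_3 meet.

(-2, -5, 4)

Π_2: n·r = n·J gives -6x + 7y + 6z = 1.
Solving the 3×3 linear system -3x - 5y + 5z = 51, -6x + 7y + 6z = 1, 5z = 20 (e.g. by elimination or Cramer's rule, determinant = -255) gives (-2, -5, 4).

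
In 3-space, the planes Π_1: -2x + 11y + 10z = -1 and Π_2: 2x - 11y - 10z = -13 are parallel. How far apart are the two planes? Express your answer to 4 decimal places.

0.9333

Rescale Π_2 by 1/(-1): -2x + 11y + 10z = 13. Then distance = |-1 − 13| / √225 ≈ 0.9333.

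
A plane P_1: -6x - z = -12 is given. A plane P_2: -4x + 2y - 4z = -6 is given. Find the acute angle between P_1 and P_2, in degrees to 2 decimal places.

39.90

cos θ = |n₁·n₂| / (|n₁||n₂|) = |28| / (√37 · √36).
θ = arccos(0.76720) ≈ 39.90°.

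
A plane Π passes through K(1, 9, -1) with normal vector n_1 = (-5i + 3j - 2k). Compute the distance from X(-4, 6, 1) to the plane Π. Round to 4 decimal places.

1.9467

Π: n_1·r = n_1·K gives -5x + 3y - 2z = 24.
n·X − d = (-5)·(-4) + (3)·(6) + (-2)·(1) − 24 = 12; |n| = √38.
Distance = |12| / √38 = 12/√38 ≈ 1.9467.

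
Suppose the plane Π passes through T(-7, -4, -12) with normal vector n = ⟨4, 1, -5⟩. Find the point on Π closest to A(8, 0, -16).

(0, -2, -6)

Π: n·r = n·T gives 4x + y - 5z = 28.
Foot = A − λn with λ = (n·A − d)/|n|² = (112 − 28)/42 = 2.
Foot = (8, 0, -16) − 2·(4, 1, -5) = (0, -2, -6).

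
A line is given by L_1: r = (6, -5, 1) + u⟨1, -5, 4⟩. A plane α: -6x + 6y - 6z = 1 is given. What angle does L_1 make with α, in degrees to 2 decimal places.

62.98

sin θ = |n·v| / (|n||v|) = |-60| / (√108 · √42) = 0.89087.
θ ≈ 62.98°.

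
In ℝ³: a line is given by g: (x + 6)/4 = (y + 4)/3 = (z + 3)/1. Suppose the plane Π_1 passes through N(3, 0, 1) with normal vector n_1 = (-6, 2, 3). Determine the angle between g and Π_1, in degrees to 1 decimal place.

g has direction (4, 3, 1) through (-6, -4, -3).
Π_1: n_1·r = n_1·N gives -6x + 2y + 3z = -15.
sin θ = |n·v| / (|n||v|) = |-15| / (√49 · √26) = 0.42025.
θ ≈ 24.9°.

24.9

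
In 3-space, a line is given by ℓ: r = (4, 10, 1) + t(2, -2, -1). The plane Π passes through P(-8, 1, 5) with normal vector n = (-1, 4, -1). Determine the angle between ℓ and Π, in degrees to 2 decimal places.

45.00

Π: n·r = n·P gives -x + 4y - z = 7.
sin θ = |n·v| / (|n||v|) = |-9| / (√18 · √9) = 0.70711.
θ ≈ 45.00°.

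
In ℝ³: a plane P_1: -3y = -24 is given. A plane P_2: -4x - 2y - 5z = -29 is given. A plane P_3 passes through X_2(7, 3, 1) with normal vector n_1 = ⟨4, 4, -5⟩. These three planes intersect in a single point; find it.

(2, 8, 1)

P_3: n_1·r = n_1·X_2 gives 4x + 4y - 5z = 35.
Solving the 3×3 linear system -3y = -24, -4x - 2y - 5z = -29, 4x + 4y - 5z = 35 (e.g. by elimination or Cramer's rule, determinant = 120) gives (2, 8, 1).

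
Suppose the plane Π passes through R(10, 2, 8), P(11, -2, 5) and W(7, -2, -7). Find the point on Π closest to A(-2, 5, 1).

(4, 8, -1)

RP = (1, -4, -3), RW = (-3, -4, -15); a normal to Π is RP × RW = (48, 24, -16).
Using R: Π has equation 48x + 24y - 16z = 400.
Foot = A − λn with λ = (n·A − d)/|n|² = (8 − 400)/3136 = -1/8.
Foot = (-2, 5, 1) − (-1/8)·(48, 24, -16) = (4, 8, -1).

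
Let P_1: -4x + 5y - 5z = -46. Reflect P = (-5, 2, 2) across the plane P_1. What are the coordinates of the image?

(3, -8, 12)

λ = (n·P − d)/|n|² = (20 − (-46))/66 = 1.
Reflection = P − 2λn = (-5, 2, 2) − 2·(-4, 5, -5) = (3, -8, 12).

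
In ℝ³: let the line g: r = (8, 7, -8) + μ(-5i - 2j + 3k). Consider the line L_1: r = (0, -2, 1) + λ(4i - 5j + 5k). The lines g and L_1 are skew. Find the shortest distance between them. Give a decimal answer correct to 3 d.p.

1.525

Common perpendicular direction n = (-5, -2, 3) × (4, -5, 5) = (5, 37, 33).
With w = (0, -2, 1) − (8, 7, -8) = (-8, -9, 9), w · n = -76.
Distance = |w · n| / |n| = |-76| / √2483 ≈ 1.525.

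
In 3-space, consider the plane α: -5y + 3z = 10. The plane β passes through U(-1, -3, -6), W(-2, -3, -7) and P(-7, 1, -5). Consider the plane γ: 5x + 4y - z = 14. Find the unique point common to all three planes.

UW = (-1, 0, -1), UP = (-6, 4, 1); a normal to β is UW × UP = (4, 7, -4).
Using U: β has equation 4x + 7y - 4z = -1.
Solving the 3×3 linear system -5y + 3z = 10, 4x + 7y - 4z = -1, 5x + 4y - z = 14 (e.g. by elimination or Cramer's rule, determinant = 23) gives (3, 1, 5).

(3, 1, 5)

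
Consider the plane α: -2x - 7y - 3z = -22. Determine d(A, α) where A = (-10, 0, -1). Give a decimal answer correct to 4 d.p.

5.7150

n·A − d = (-2)·(-10) + (-7)·(0) + (-3)·(-1) − (-22) = 45; |n| = √62.
Distance = |45| / √62 = 45/√62 ≈ 5.7150.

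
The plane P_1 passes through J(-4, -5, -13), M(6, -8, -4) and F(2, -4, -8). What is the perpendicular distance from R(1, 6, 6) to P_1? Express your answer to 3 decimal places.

JM = (10, -3, 9), JF = (6, 1, 5); a normal to P_1 is JM × JF = (-24, 4, 28).
Using J: P_1 has equation -24x + 4y + 28z = -288.
n·R − d = (-24)·(1) + (4)·(6) + (28)·(6) − (-288) = 456; |n| = √1376.
Distance = |456| / √1376 = 456/√1376 ≈ 12.293.

12.293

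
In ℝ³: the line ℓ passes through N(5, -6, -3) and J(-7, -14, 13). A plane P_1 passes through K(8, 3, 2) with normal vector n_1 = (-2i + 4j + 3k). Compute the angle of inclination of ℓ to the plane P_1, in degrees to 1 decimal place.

20.2

A direction vector for ℓ is J − N = (-12, -8, 16).
P_1: n_1·r = n_1·K gives -2x + 4y + 3z = 2.
sin θ = |n·v| / (|n||v|) = |40| / (√29 · √464) = 0.34483.
θ ≈ 20.2°.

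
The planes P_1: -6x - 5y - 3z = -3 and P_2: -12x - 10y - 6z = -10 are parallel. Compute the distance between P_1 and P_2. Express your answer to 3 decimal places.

Rescale P_2 by 1/2: -6x - 5y - 3z = -5. Then distance = |-3 − (-5)| / √70 ≈ 0.239.

0.239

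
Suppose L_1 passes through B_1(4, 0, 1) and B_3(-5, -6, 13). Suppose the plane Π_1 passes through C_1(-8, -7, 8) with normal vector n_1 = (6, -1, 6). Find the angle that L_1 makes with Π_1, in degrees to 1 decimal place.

A direction vector for L_1 is B_3 − B_1 = (-9, -6, 12).
Π_1: n_1·r = n_1·C_1 gives 6x - y + 6z = 7.
sin θ = |n·v| / (|n||v|) = |24| / (√73 · √261) = 0.17387.
θ ≈ 10.0°.

10.0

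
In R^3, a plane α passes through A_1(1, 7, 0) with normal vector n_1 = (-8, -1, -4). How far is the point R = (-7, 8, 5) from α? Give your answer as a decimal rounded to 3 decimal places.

4.778

α: n_1·r = n_1·A_1 gives -8x - y - 4z = -15.
n·R − d = (-8)·(-7) + (-1)·(8) + (-4)·(5) − (-15) = 43; |n| = √81.
Distance = |43| / √81 = 43/√81 ≈ 4.778.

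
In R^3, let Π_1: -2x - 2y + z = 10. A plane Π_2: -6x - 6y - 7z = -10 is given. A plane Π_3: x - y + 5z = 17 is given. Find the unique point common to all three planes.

Solving the 3×3 linear system -2x - 2y + z = 10, -6x - 6y - 7z = -10, x - y + 5z = 17 (e.g. by elimination or Cramer's rule, determinant = 40) gives (-3, 0, 4).

(-3, 0, 4)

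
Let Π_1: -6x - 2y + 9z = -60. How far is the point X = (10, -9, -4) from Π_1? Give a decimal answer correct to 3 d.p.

1.636

n·X − d = (-6)·(10) + (-2)·(-9) + (9)·(-4) − (-60) = -18; |n| = √121.
Distance = |-18| / √121 = 18/√121 ≈ 1.636.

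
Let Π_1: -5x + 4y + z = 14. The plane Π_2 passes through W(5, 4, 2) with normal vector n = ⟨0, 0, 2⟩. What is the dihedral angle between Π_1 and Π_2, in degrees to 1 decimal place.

Π_2: n·r = n·W gives 2z = 4.
cos θ = |n₁·n₂| / (|n₁||n₂|) = |2| / (√42 · √4).
θ = arccos(0.15430) ≈ 81.1°.

81.1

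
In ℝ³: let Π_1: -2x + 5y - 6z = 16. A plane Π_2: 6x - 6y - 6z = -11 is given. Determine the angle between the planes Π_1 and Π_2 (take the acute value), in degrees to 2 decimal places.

cos θ = |n₁·n₂| / (|n₁||n₂|) = |-6| / (√65 · √108).
θ = arccos(0.07161) ≈ 85.89°.

85.89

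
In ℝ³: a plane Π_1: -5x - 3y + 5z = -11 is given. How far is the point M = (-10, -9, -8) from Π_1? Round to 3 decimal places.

6.249

n·M − d = (-5)·(-10) + (-3)·(-9) + (5)·(-8) − (-11) = 48; |n| = √59.
Distance = |48| / √59 = 48/√59 ≈ 6.249.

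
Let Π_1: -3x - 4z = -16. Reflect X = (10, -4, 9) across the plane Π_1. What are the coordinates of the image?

(-2, -4, -7)

λ = (n·X − d)/|n|² = (-66 − (-16))/25 = -2.
Reflection = X − 2λn = (10, -4, 9) − (-4)·(-3, 0, -4) = (-2, -4, -7).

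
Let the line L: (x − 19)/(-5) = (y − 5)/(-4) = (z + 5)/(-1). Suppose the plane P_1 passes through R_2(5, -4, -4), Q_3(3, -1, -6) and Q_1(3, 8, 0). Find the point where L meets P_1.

L has direction (-5, -4, -1) through (19, 5, -5).
R_2Q_3 = (-2, 3, -2), R_2Q_1 = (-2, 12, 4); a normal to P_1 is R_2Q_3 × R_2Q_1 = (36, 12, -18).
Using R_2: P_1 has equation 36x + 12y - 18z = 204.
Substitute r = (19, 5, -5) + t(-5, -4, -1) into the plane: 834 + (-210)t = 204, so t = 3.
Intersection: (19, 5, -5) + 3·(-5, -4, -1) = (4, -7, -8).

(4, -7, -8)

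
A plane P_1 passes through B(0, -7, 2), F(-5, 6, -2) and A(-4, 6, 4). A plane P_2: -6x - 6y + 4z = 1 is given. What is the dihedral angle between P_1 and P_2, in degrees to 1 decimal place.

BF = (-5, 13, -4), BA = (-4, 13, 2); a normal to P_1 is BF × BA = (78, 26, -13).
Using B: P_1 has equation 78x + 26y - 13z = -208.
cos θ = |n₁·n₂| / (|n₁||n₂|) = |-676| / (√6929 · √88).
θ = arccos(0.86571) ≈ 30.0°.

30.0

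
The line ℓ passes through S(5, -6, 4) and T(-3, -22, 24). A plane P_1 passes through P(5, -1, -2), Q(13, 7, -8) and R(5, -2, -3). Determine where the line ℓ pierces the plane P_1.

A direction vector for ℓ is T − S = (-8, -16, 20).
PQ = (8, 8, -6), PR = (0, -1, -1); a normal to P_1 is PQ × PR = (-14, 8, -8).
Using P: P_1 has equation -14x + 8y - 8z = -62.
Substitute r = (5, -6, 4) + t(-8, -16, 20) into the plane: -150 + (-176)t = -62, so t = -1/2.
Intersection: (5, -6, 4) + (-1/2)·(-8, -16, 20) = (9, 2, -6).

(9, 2, -6)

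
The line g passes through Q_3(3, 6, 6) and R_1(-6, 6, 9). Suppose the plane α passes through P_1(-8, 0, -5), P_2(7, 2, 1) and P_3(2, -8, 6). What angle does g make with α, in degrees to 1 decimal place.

A direction vector for g is R_1 − Q_3 = (-9, 0, 3).
P_1P_2 = (15, 2, 6), P_1P_3 = (10, -8, 11); a normal to α is P_1P_2 × P_1P_3 = (70, -105, -140).
Using P_1: α has equation 70x - 105y - 140z = 140.
sin θ = |n·v| / (|n||v|) = |-1050| / (√35525 · √90) = 0.58722.
θ ≈ 36.0°.

36.0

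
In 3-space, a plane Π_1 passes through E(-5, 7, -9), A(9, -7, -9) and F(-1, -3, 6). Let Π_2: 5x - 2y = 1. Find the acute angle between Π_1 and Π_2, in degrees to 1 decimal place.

EA = (14, -14, 0), EF = (4, -10, 15); a normal to Π_1 is EA × EF = (-210, -210, -84).
Using E: Π_1 has equation -210x - 210y - 84z = 336.
cos θ = |n₁·n₂| / (|n₁||n₂|) = |-630| / (√95256 · √29).
θ = arccos(0.37905) ≈ 67.7°.

67.7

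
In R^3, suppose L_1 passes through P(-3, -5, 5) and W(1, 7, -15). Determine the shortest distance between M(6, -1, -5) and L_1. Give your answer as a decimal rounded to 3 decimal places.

7.278

A direction vector for L_1 is W − P = (4, 12, -20).
Taking (-3, -5, 5) on L_1 with direction v = (4, 12, -20): w = M − (-3, -5, 5) = (9, 4, -10), and w × v = (40, 140, 92).
Distance = |w × v| / |v| = √29664 / √560 ≈ 7.278.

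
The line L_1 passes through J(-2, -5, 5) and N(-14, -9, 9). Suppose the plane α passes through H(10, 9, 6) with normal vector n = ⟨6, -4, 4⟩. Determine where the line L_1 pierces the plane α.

(4, -3, 3)

A direction vector for L_1 is N − J = (-12, -4, 4).
α: n·r = n·H gives 6x - 4y + 4z = 48.
Substitute r = (-2, -5, 5) + t(-12, -4, 4) into the plane: 28 + (-40)t = 48, so t = -1/2.
Intersection: (-2, -5, 5) + (-1/2)·(-12, -4, 4) = (4, -3, 3).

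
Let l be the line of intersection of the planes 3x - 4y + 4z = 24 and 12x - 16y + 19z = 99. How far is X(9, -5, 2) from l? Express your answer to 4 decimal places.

Direction of l: (3, -4, 4) × (12, -16, 19) = (-12, -9, 0).
A point on l: solving the two plane equations with x = 8 gives (8, 1, 1).
Taking (8, 1, 1) on l with direction v = (-12, -9, 0): w = X − (8, 1, 1) = (1, -6, 1), and w × v = (9, -12, -81).
Distance = |w × v| / |v| = √6786 / √225 ≈ 5.4918.

5.4918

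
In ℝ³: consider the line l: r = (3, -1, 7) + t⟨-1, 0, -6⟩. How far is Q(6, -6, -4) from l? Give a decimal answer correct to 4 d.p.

6.9087

Taking (3, -1, 7) on l with direction v = (-1, 0, -6): w = Q − (3, -1, 7) = (3, -5, -11), and w × v = (30, 29, -5).
Distance = |w × v| / |v| = √1766 / √37 ≈ 6.9087.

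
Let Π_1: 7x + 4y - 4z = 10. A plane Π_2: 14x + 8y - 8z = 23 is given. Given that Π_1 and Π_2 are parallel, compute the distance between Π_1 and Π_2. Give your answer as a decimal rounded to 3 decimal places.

Rescale Π_2 by 1/2: 7x + 4y - 4z = 23/2. Then distance = |10 − (23/2)| / √81 ≈ 0.167.

0.167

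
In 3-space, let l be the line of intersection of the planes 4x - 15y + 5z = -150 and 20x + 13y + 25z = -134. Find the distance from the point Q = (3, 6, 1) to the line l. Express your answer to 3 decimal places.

Direction of l: (4, -15, 5) × (20, 13, 25) = (-440, 0, 352).
A point on l: solving the two plane equations with x = -5 gives (-5, 7, -5).
Taking (-5, 7, -5) on l with direction v = (-440, 0, 352): w = Q − (-5, 7, -5) = (8, -1, 6), and w × v = (-352, -5456, -440).
Distance = |w × v| / |v| = √30085440 / √317504 ≈ 9.734.

9.734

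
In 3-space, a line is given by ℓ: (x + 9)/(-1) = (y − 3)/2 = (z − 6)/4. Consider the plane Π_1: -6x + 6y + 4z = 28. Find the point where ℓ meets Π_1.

ℓ has direction (-1, 2, 4) through (-9, 3, 6).
Substitute r = (-9, 3, 6) + t(-1, 2, 4) into the plane: 96 + 34t = 28, so t = -2.
Intersection: (-9, 3, 6) + (-2)·(-1, 2, 4) = (-7, -1, -2).

(-7, -1, -2)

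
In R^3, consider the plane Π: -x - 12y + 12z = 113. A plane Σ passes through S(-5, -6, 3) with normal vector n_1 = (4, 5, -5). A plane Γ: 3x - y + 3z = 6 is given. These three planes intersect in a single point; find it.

Σ: n_1·r = n_1·S gives 4x + 5y - 5z = -65.
Solving the 3×3 linear system -x - 12y + 12z = 113, 4x + 5y - 5z = -65, 3x - y + 3z = 6 (e.g. by elimination or Cramer's rule, determinant = 86) gives (-5, -3, 6).

(-5, -3, 6)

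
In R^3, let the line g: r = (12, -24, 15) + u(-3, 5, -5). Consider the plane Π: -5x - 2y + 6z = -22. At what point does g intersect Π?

Substitute r = (12, -24, 15) + t(-3, 5, -5) into the plane: 78 + (-25)t = -22, so t = 4.
Intersection: (12, -24, 15) + 4·(-3, 5, -5) = (0, -4, -5).

(0, -4, -5)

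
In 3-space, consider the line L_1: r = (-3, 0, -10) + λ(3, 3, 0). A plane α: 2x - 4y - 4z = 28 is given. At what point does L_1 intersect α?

Substitute r = (-3, 0, -10) + t(3, 3, 0) into the plane: 34 + (-6)t = 28, so t = 1.
Intersection: (-3, 0, -10) + 1·(3, 3, 0) = (0, 3, -10).

(0, 3, -10)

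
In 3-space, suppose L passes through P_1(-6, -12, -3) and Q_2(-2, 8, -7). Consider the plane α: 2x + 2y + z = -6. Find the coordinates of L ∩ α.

(-3, 3, -6)

A direction vector for L is Q_2 − P_1 = (4, 20, -4).
Substitute r = (-6, -12, -3) + t(4, 20, -4) into the plane: -39 + 44t = -6, so t = 3/4.
Intersection: (-6, -12, -3) + (3/4)·(4, 20, -4) = (-3, 3, -6).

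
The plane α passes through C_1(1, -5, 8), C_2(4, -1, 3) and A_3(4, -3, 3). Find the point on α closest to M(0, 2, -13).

(10, 2, -7)

C_1C_2 = (3, 4, -5), C_1A_3 = (3, 2, -5); a normal to α is C_1C_2 × C_1A_3 = (-10, 0, -6).
Using C_1: α has equation -10x - 6z = -58.
Foot = M − λn with λ = (n·M − d)/|n|² = (78 − (-58))/136 = 1.
Foot = (0, 2, -13) − 1·(-10, 0, -6) = (10, 2, -7).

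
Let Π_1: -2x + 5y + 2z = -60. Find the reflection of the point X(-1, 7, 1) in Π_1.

(11, -23, -11)

λ = (n·X − d)/|n|² = (39 − (-60))/33 = 3.
Reflection = X − 2λn = (-1, 7, 1) − 6·(-2, 5, 2) = (11, -23, -11).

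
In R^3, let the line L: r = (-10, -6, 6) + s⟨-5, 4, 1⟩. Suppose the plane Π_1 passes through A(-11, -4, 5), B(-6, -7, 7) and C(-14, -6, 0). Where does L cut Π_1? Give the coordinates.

(-5, -10, 5)

AB = (5, -3, 2), AC = (-3, -2, -5); a normal to Π_1 is AB × AC = (19, 19, -19).
Using A: Π_1 has equation 19x + 19y - 19z = -380.
Substitute r = (-10, -6, 6) + t(-5, 4, 1) into the plane: -418 + (-38)t = -380, so t = -1.
Intersection: (-10, -6, 6) + (-1)·(-5, 4, 1) = (-5, -10, 5).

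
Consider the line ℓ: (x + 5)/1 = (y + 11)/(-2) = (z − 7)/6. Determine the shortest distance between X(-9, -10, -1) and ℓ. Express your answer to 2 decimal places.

3.14

ℓ has direction (1, -2, 6) through (-5, -11, 7).
Taking (-5, -11, 7) on ℓ with direction v = (1, -2, 6): w = X − (-5, -11, 7) = (-4, 1, -8), and w × v = (-10, 16, 7).
Distance = |w × v| / |v| = √405 / √41 ≈ 3.14.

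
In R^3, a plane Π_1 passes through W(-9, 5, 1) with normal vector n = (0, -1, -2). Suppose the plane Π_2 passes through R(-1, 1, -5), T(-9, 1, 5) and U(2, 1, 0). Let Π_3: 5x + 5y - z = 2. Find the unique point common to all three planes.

(0, 1, 3)

Π_1: n·r = n·W gives -y - 2z = -7.
RT = (-8, 0, 10), RU = (3, 0, 5); a normal to Π_2 is RT × RU = (0, 70, 0).
Using R: Π_2 has equation 70y = 70.
Solving the 3×3 linear system -y - 2z = -7, 70y = 70, 5x + 5y - z = 2 (e.g. by elimination or Cramer's rule, determinant = 700) gives (0, 1, 3).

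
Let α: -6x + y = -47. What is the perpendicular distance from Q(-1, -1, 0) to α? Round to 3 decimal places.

n·Q − d = (-6)·(-1) + (1)·(-1) + (0)·(0) − (-47) = 52; |n| = √37.
Distance = |52| / √37 = 52/√37 ≈ 8.549.

8.549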